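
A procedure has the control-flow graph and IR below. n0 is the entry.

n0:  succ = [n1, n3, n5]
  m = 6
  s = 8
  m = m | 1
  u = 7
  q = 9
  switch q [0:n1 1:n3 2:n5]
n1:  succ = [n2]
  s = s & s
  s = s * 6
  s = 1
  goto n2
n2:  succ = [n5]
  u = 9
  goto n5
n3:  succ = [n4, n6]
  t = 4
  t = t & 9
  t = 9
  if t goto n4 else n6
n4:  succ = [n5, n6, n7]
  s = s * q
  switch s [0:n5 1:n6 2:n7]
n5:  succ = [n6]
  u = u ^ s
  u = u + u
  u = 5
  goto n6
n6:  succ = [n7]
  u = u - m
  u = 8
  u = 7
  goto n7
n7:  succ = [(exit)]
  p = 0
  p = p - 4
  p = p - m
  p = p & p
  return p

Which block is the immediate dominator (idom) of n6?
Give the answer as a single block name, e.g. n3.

idom tree: n1←n0 n2←n1 n3←n0 n4←n3 n5←n0 n6←n0 n7←n0
Join-block Dom:
  n5: preds {n0,n2,n4}: {n0} ∩ {n0,n1,n2} ∩ {n0,n3,n4} = {n0}; idom=n0
  n6: preds {n3,n4,n5}: {n0,n3} ∩ {n0,n3,n4} ∩ {n0,n5} = {n0}; idom=n0
  n7: preds {n4,n6}: {n0,n3,n4} ∩ {n0,n6} = {n0}; idom=n0

idom(n6) = n0

Answer: n0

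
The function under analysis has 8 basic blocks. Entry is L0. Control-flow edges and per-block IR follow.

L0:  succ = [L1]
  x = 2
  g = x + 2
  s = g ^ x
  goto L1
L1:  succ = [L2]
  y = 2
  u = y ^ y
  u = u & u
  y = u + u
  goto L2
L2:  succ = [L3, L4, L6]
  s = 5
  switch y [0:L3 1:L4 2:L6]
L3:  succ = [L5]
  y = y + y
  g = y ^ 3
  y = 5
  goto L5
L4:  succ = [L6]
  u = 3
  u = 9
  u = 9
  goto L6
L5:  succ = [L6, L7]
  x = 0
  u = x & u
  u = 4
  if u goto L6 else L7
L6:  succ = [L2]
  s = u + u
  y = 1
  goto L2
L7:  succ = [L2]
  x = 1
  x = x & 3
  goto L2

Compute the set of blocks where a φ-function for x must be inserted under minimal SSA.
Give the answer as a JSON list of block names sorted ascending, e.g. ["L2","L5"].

Answer: ["L2", "L6"]

Working:
idom tree: L1←L0 L2←L1 L3←L2 L4←L2 L5←L3 L6←L2 L7←L5
Join-block Dom:
  L2: preds {L1,L6,L7}: {L0,L1} ∩ {L0,L1,L2,L6} ∩ {L0,L1,L2,L3,L5,L7} = {L0,L1}; idom=L1
  L6: preds {L2,L4,L5}: {L0,L1,L2} ∩ {L0,L1,L2,L4} ∩ {L0,L1,L2,L3,L5} = {L0,L1,L2}; idom=L2

Frontier:
  L2←L1: walk · to L1
  L2←L6: walk L6→L2 to L1
  L2←L7: walk L7→L5→L3→L2 to L1
  L6←L2: walk · to L2
  L6←L4: walk L4 to L2
  L6←L5: walk L5→L3 to L2
  DF(L0)=∅
  DF(L1)=∅
  DF(L2)={L2}
  DF(L3)={L2,L6}
  DF(L4)={L6}
  DF(L5)={L2,L6}
  DF(L6)={L2}
  DF(L7)={L2}

φ for x: defs {L0,L5,L7}
  DF⁺ = {L2,L6}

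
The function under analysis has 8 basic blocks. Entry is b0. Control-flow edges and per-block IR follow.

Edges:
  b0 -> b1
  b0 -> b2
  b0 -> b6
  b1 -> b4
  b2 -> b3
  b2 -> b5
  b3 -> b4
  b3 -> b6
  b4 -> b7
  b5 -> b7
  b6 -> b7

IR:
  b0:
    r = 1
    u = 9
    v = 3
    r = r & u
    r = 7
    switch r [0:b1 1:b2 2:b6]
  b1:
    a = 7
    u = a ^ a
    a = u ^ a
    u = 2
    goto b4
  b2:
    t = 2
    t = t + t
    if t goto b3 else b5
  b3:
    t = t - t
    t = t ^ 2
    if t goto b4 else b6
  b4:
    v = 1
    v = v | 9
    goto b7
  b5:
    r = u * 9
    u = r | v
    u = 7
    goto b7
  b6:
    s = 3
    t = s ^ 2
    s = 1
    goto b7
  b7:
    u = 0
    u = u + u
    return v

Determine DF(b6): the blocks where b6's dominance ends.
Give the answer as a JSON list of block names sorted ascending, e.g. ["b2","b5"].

idom tree: b1←b0 b2←b0 b3←b2 b4←b0 b5←b2 b6←b0 b7←b0
Dom at joins:
  b4: preds {b1,b3}: {b0,b1} ∩ {b0,b2,b3} = {b0}; idom=b0
  b6: preds {b0,b3}: {b0} ∩ {b0,b2,b3} = {b0}; idom=b0
  b7: preds {b4,b5,b6}: {b0,b4} ∩ {b0,b2,b5} ∩ {b0,b6} = {b0}; idom=b0

DF derivation:
  b4←b1: walk b1 to b0
  b4←b3: walk b3→b2 to b0
  b6←b0: walk · to b0
  b6←b3: walk b3→b2 to b0
  b7←b4: walk b4 to b0
  b7←b5: walk b5→b2 to b0
  b7←b6: walk b6 to b0
  b0: DF=∅
  b1: DF={b4}
  b2: DF={b4,b6,b7}
  b3: DF={b4,b6}
  b4: DF={b7}
  b5: DF={b7}
  b6: DF={b7}
  b7: DF=∅

DF(b6) = ["b7"]

Answer: ["b7"]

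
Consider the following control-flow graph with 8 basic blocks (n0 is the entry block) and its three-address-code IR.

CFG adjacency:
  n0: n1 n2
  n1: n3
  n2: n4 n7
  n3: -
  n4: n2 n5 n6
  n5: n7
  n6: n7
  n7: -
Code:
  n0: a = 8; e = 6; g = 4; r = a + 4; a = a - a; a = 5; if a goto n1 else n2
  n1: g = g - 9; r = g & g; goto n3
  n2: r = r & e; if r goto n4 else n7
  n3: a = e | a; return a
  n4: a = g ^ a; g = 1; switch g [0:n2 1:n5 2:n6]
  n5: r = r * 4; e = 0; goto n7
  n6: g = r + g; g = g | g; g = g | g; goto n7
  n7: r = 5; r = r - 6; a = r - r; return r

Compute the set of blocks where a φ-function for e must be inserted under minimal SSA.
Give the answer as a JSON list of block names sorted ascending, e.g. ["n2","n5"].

idom tree: n1←n0 n2←n0 n3←n1 n4←n2 n5←n4 n6←n4 n7←n2
Dom∩ at merges:
  n2: preds {n0,n4}: {n0} ∩ {n0,n2,n4} = {n0}; idom=n0
  n7: preds {n2,n5,n6}: {n0,n2} ∩ {n0,n2,n4,n5} ∩ {n0,n2,n4,n6} = {n0,n2}; idom=n2

DF walk-up:
  join n2 pred n0: · stop@n0
  join n2 pred n4: n4→n2 stop@n0
  join n7 pred n2: · stop@n2
  join n7 pred n5: n5→n4 stop@n2
  join n7 pred n6: n6→n4 stop@n2
  n0: DF=∅
  n1: DF=∅
  n2: DF={n2}
  n3: DF=∅
  n4: DF={n2,n7}
  n5: DF={n7}
  n6: DF={n7}
  n7: DF=∅

φ for e: defs {n0,n5}
  DF⁺ = {n7}

Answer: ["n7"]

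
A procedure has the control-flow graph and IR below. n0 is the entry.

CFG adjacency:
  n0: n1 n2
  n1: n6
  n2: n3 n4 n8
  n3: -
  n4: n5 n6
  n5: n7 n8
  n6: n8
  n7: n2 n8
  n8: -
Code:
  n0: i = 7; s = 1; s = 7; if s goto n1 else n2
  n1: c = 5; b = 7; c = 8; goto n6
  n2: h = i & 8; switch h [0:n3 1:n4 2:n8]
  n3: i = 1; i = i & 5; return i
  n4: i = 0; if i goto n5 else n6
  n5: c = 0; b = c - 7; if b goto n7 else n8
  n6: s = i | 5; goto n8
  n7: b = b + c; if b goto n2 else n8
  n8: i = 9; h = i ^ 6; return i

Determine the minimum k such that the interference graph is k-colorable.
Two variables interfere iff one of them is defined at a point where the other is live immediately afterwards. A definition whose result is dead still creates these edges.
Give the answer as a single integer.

Block summaries:
  n0: {i,s} / ∅
  n1: {b,c} / ∅
  n2: {h} / {i}
  n3: {i} / ∅
  n4: {i} / ∅
  n5: {b,c} / ∅
  n6: {s} / {i}
  n7: {b} / {b,c}
  n8: {h,i} / ∅

Live sets:
  live n0: ∅→{i}
  live n1: {i}→{i}
  live n2: {i}→∅
  live n3: ∅→∅
  live n4: ∅→{i}
  live n5: {i}→{b,c,i}
  live n6: {i}→∅
  live n7: {b,c,i}→{i}
  live n8: ∅→∅

Interfere edges:
  b — {c,i}
  c — {b,i}
  h — {i}
  i — {b,c,h,s}
  s — {i}

Chromatic number:
  lower bound: {b,c,i} mutually conflict ⇒ χ ≥ 3
  3-colouring: c0={i}  c1={b,h,s}  c2={c}
  χ = 3

Answer: 3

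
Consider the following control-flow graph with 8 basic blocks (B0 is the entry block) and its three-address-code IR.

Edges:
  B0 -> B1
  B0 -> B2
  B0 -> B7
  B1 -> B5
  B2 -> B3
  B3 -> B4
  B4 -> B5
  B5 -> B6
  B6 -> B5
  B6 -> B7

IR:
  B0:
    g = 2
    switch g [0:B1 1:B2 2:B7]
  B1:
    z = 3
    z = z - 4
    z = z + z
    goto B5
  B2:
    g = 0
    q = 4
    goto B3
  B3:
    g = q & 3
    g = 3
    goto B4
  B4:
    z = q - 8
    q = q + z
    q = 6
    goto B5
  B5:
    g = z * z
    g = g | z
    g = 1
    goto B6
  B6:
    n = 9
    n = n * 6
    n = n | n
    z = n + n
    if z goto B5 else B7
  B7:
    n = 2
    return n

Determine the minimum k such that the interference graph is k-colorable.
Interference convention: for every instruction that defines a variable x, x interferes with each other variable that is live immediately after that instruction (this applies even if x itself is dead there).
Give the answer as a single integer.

Answer: 3

Derivation:
Per-block:
  B0: {g} / ∅
  B1: {z} / ∅
  B2: {g,q} / ∅
  B3: {g} / {q}
  B4: {q,z} / {q}
  B5: {g} / {z}
  B6: {n,z} / ∅
  B7: {n} / ∅

Backward fixpoint:
  live B0: ∅→∅
  live B1: ∅→{z}
  live B2: ∅→{q}
  live B3: {q}→{q}
  live B4: {q}→{z}
  live B5: {z}→∅
  live B6: ∅→{z}
  live B7: ∅→∅

Interfere edges:
  g↔{q,z}
  n↔∅
  q↔{g,z}
  z↔{g,q}

Colouring:
  lower bound: {g,q,z} mutually conflict ⇒ χ ≥ 3
  assign g→r0 n→r0 q→r1 z→r2 — no edge inside a register ⇒ χ ≤ 3
  χ = 3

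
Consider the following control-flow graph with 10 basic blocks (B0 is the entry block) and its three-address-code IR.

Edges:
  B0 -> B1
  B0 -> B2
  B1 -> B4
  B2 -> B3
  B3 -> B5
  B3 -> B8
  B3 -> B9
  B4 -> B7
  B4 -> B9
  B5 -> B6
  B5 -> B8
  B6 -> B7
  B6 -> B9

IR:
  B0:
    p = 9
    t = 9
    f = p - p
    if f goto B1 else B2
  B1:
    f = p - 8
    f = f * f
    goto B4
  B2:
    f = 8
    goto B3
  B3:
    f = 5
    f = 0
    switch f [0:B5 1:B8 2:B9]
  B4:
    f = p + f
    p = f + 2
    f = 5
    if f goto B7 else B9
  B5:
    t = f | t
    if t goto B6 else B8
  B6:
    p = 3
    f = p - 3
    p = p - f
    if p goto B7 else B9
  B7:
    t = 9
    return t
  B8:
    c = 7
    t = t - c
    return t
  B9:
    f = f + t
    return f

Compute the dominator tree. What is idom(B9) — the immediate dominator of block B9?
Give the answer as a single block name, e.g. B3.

Answer: B0

Derivation:
idom tree: B1←B0 B2←B0 B3←B2 B4←B1 B5←B3 B6←B5 B7←B0 B8←B3 B9←B0
Dom at joins:
  B7: preds {B4,B6}: {B0,B1,B4} ∩ {B0,B2,B3,B5,B6} = {B0}; idom=B0
  B8: preds {B3,B5}: {B0,B2,B3} ∩ {B0,B2,B3,B5} = {B0,B2,B3}; idom=B3
  B9: preds {B3,B4,B6}: {B0,B2,B3} ∩ {B0,B1,B4} ∩ {B0,B2,B3,B5,B6} = {B0}; idom=B0

idom(B9) = B0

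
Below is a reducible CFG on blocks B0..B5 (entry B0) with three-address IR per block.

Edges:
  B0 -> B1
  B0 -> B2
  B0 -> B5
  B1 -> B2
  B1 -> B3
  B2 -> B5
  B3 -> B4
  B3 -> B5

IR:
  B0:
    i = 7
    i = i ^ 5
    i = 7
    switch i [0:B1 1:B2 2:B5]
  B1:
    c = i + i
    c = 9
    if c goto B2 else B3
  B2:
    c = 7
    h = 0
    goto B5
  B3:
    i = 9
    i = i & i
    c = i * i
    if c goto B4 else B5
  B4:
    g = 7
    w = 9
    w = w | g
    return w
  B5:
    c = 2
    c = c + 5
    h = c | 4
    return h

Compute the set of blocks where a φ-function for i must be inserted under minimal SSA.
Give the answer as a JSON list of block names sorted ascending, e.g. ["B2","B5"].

Answer: ["B5"]

Analysis:
idom tree: B1←B0 B2←B0 B3←B1 B4←B3 B5←B0
Dom at joins:
  B2: preds {B0,B1}: {B0} ∩ {B0,B1} = {B0}; idom=B0
  B5: preds {B0,B2,B3}: {B0} ∩ {B0,B2} ∩ {B0,B1,B3} = {B0}; idom=B0

DF walk-up:
  B2←B0: walk · to B0
  B2←B1: walk B1 to B0
  B5←B0: walk · to B0
  B5←B2: walk B2 to B0
  B5←B3: walk B3→B1 to B0
  B0 → ∅
  B1 → {B2,B5}
  B2 → {B5}
  B3 → {B5}
  B4 → ∅
  B5 → ∅

φ for i: defs {B0,B3}
  DF⁺ = {B5}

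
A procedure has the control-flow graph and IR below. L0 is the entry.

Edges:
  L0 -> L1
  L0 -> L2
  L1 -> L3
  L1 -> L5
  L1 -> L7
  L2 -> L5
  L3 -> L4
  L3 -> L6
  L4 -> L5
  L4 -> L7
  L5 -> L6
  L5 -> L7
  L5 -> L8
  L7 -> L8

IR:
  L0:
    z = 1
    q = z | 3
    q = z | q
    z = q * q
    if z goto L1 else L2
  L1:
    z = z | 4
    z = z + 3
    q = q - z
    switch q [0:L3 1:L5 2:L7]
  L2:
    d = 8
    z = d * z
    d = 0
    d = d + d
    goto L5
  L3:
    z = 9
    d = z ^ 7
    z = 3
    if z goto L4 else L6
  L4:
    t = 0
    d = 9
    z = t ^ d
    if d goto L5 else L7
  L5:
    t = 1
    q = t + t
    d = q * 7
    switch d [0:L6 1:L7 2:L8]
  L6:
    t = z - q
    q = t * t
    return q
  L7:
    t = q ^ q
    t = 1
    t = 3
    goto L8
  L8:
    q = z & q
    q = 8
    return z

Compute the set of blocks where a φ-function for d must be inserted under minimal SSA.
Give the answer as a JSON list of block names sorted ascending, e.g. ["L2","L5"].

Answer: ["L5", "L6", "L7", "L8"]

Derivation:
idom tree: L1←L0 L2←L0 L3←L1 L4←L3 L5←L0 L6←L0 L7←L0 L8←L0
Dom∩ at merges:
  L5: preds {L1,L2,L4}: {L0,L1} ∩ {L0,L2} ∩ {L0,L1,L3,L4} = {L0}; idom=L0
  L6: preds {L3,L5}: {L0,L1,L3} ∩ {L0,L5} = {L0}; idom=L0
  L7: preds {L1,L4,L5}: {L0,L1} ∩ {L0,L1,L3,L4} ∩ {L0,L5} = {L0}; idom=L0
  L8: preds {L5,L7}: {L0,L5} ∩ {L0,L7} = {L0}; idom=L0

DF walk-up:
  L5←L1: walk L1 to L0
  L5←L2: walk L2 to L0
  L5←L4: walk L4→L3→L1 to L0
  L6←L3: walk L3→L1 to L0
  L6←L5: walk L5 to L0
  L7←L1: walk L1 to L0
  L7←L4: walk L4→L3→L1 to L0
  L7←L5: walk L5 to L0
  L8←L5: walk L5 to L0
  L8←L7: walk L7 to L0
  L0: DF=∅
  L1: DF={L5,L6,L7}
  L2: DF={L5}
  L3: DF={L5,L6,L7}
  L4: DF={L5,L7}
  L5: DF={L6,L7,L8}
  L6: DF=∅
  L7: DF={L8}
  L8: DF=∅

φ for d: defs {L2,L3,L4,L5}
  DF⁺ = {L5,L6,L7,L8}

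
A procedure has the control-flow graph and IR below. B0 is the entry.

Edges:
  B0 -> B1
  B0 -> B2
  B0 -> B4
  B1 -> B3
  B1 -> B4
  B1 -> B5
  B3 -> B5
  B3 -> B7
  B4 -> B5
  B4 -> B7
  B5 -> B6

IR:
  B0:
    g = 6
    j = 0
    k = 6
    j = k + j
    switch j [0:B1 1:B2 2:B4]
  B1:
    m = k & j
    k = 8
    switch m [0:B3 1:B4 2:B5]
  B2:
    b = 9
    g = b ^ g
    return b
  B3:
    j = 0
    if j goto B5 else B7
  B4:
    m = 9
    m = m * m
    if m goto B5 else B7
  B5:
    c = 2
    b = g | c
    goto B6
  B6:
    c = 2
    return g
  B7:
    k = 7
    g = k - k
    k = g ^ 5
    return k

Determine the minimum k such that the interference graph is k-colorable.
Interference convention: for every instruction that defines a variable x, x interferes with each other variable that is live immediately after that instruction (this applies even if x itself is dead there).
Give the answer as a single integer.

def/use:
  B0 def {g,j,k} use ∅
  B1 def {k,m} use {j,k}
  B2 def {b,g} use {g}
  B3 def {j} use ∅
  B4 def {m} use ∅
  B5 def {b,c} use {g}
  B6 def {c} use {g}
  B7 def {g,k} use ∅

Backward fixpoint:
  live B0: ∅→{g,j,k}
  live B1: {g,j,k}→{g}
  live B2: {g}→∅
  live B3: {g}→{g}
  live B4: {g}→{g}
  live B5: {g}→{g}
  live B6: {g}→∅
  live B7: ∅→∅

Conflict graph:
  b — {g}
  c — {g}
  g — {b,c,j,k,m}
  j — {g,k}
  k — {g,j,m}
  m — {g,k}

Colouring:
  {g,j,k} pairwise interfere (3-clique) ⇒ χ ≥ 3
  assign b→R1 c→R1 g→R0 j→R2 k→R1 m→R2 — no edge inside a register ⇒ χ ≤ 3
  χ = 3

Answer: 3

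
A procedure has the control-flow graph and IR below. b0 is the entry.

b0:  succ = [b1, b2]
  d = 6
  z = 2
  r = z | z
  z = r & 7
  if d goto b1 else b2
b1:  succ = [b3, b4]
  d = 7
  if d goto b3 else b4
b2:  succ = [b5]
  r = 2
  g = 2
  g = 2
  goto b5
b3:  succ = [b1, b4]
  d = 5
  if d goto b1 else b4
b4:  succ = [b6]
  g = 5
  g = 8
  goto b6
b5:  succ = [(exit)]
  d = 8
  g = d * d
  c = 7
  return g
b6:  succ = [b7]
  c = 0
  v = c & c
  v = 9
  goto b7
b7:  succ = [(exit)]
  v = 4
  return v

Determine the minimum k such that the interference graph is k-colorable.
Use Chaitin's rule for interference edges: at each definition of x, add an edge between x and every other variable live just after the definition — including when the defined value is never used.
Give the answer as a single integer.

Answer: 2

Working:
Per-block:
  b0 def {d,r,z} use ∅
  b1 def {d} use ∅
  b2 def {g,r} use ∅
  b3 def {d} use ∅
  b4 def {g} use ∅
  b5 def {c,d,g} use ∅
  b6 def {c,v} use ∅
  b7 def {v} use ∅

Live sets:
  b0 li=∅ lo=∅
  b1 li=∅ lo=∅
  b2 li=∅ lo=∅
  b3 li=∅ lo=∅
  b4 li=∅ lo=∅
  b5 li=∅ lo=∅
  b6 li=∅ lo=∅
  b7 li=∅ lo=∅

Interfere edges:
  c: {g}
  d: {r,z}
  g: {c}
  r: {d}
  v: ∅
  z: {d}

Chromatic number:
  clique {c,g} ⇒ need ≥ 2
  2-colouring: R0={c,d,v}  R1={g,r,z}
  χ = 2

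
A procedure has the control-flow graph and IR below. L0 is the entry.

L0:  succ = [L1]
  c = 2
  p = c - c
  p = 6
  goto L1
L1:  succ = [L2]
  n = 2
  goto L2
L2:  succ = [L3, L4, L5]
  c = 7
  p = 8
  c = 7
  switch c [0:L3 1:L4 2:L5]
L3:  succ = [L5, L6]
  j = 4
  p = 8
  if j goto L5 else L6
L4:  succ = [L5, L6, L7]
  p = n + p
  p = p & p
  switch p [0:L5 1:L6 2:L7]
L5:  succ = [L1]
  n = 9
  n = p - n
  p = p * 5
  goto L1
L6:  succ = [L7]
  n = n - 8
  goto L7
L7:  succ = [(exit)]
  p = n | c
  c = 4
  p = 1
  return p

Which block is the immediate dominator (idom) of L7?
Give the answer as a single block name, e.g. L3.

idom tree: L1←L0 L2←L1 L3←L2 L4←L2 L5←L2 L6←L2 L7←L2
Dom at joins:
  L1: preds {L0,L5}: {L0} ∩ {L0,L1,L2,L5} = {L0}; idom=L0
  L5: preds {L2,L3,L4}: {L0,L1,L2} ∩ {L0,L1,L2,L3} ∩ {L0,L1,L2,L4} = {L0,L1,L2}; idom=L2
  L6: preds {L3,L4}: {L0,L1,L2,L3} ∩ {L0,L1,L2,L4} = {L0,L1,L2}; idom=L2
  L7: preds {L4,L6}: {L0,L1,L2,L4} ∩ {L0,L1,L2,L6} = {L0,L1,L2}; idom=L2

idom(L7) = L2

Answer: L2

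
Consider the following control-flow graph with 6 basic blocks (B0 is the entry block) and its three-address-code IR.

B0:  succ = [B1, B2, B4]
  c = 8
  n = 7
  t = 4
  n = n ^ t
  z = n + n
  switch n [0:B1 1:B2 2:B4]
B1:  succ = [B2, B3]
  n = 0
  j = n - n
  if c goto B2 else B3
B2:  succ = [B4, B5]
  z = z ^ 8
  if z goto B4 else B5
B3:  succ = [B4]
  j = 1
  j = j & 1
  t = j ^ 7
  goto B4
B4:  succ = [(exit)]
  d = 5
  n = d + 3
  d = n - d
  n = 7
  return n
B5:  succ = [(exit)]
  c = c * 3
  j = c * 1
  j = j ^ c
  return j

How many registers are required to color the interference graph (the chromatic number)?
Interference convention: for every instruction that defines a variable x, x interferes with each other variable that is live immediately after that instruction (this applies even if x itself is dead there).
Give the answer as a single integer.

Answer: 3

Derivation:
Per-block:
  B0: def={c,n,t,z} ue=∅
  B1: def={j,n} ue={c}
  B2: def={z} ue={z}
  B3: def={j,t} ue=∅
  B4: def={d,n} ue=∅
  B5: def={c,j} ue={c}

Live sets:
  B0: in=∅ out={c,z}
  B1: in={c,z} out={c,z}
  B2: in={c,z} out={c}
  B3: in=∅ out=∅
  B4: in=∅ out=∅
  B5: in={c} out=∅

Conflict graph:
  c: {j,n,t,z}
  d: {n}
  j: {c,z}
  n: {c,d,t,z}
  t: {c,n}
  z: {c,j,n}

Registers:
  clique {c,j,z} ⇒ need ≥ 3
  assign c→c0 d→c0 j→c1 n→c1 t→c2 z→c2 — no edge inside a register ⇒ χ ≤ 3
  χ = 3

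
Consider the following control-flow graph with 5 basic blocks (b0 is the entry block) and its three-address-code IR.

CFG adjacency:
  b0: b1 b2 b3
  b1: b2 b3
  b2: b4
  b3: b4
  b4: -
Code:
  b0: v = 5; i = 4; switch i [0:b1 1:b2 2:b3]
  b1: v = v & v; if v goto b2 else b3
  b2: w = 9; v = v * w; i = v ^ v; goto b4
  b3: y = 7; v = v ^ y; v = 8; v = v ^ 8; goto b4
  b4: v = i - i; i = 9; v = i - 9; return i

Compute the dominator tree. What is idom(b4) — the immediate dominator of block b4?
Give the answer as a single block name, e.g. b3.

Answer: b0

Working:
idom tree: b1←b0 b2←b0 b3←b0 b4←b0
Join-block Dom:
  b2: preds {b0,b1}: {b0} ∩ {b0,b1} = {b0}; idom=b0
  b3: preds {b0,b1}: {b0} ∩ {b0,b1} = {b0}; idom=b0
  b4: preds {b2,b3}: {b0,b2} ∩ {b0,b3} = {b0}; idom=b0

idom(b4) = b0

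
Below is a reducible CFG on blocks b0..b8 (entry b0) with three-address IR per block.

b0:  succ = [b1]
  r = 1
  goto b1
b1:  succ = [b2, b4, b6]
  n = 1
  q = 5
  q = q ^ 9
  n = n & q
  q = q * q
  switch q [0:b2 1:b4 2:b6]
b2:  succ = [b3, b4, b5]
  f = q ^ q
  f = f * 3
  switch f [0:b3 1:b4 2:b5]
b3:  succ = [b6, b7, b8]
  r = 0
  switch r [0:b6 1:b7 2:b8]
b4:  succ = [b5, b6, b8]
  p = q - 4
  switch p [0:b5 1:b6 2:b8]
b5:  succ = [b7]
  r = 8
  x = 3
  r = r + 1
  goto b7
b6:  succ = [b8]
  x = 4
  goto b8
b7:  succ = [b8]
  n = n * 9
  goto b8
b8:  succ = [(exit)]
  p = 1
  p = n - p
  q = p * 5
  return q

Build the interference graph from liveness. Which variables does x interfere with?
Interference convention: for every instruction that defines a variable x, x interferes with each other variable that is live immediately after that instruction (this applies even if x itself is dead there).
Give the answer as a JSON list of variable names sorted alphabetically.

Block summaries:
  b0: def={r} ue=∅
  b1: def={n,q} ue=∅
  b2: def={f} ue={q}
  b3: def={r} ue=∅
  b4: def={p} ue={q}
  b5: def={r,x} ue=∅
  b6: def={x} ue=∅
  b7: def={n} ue={n}
  b8: def={p,q} ue={n}

Live sets:
  live b0: ∅→∅
  live b1: ∅→{n,q}
  live b2: {n,q}→{n,q}
  live b3: {n}→{n}
  live b4: {n,q}→{n}
  live b5: {n}→{n}
  live b6: {n}→{n}
  live b7: {n}→{n}
  live b8: {n}→∅

Interfere edges:
  f: {n,q}
  n: {f,p,q,r,x}
  p: {n}
  q: {f,n}
  r: {n,x}
  x: {n,r}

N(x) = ["n", "r"]

Answer: ["n", "r"]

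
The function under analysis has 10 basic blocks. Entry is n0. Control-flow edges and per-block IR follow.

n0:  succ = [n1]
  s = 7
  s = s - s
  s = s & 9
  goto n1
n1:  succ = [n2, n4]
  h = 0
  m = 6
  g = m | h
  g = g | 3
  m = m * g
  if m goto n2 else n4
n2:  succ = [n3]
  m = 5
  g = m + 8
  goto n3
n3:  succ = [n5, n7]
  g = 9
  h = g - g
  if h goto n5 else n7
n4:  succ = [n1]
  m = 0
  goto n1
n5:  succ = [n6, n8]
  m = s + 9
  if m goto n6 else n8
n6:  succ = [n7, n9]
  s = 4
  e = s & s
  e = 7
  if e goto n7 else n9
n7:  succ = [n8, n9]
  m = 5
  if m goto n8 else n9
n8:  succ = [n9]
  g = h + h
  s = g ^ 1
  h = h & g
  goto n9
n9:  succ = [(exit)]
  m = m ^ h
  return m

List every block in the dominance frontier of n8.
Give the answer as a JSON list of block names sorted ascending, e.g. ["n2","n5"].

Answer: ["n9"]

Working:
idom tree: n1←n0 n2←n1 n3←n2 n4←n1 n5←n3 n6←n5 n7←n3 n8←n3 n9←n3
Dom∩ at merges:
  n1: preds {n0,n4}: {n0} ∩ {n0,n1,n4} = {n0}; idom=n0
  n7: preds {n3,n6}: {n0,n1,n2,n3} ∩ {n0,n1,n2,n3,n5,n6} = {n0,n1,n2,n3}; idom=n3
  n8: preds {n5,n7}: {n0,n1,n2,n3,n5} ∩ {n0,n1,n2,n3,n7} = {n0,n1,n2,n3}; idom=n3
  n9: preds {n6,n7,n8}: {n0,n1,n2,n3,n5,n6} ∩ {n0,n1,n2,n3,n7} ∩ {n0,n1,n2,n3,n8} = {n0,n1,n2,n3}; idom=n3

DF derivation:
  n1←n0: walk · to n0
  n1←n4: walk n4→n1 to n0
  n7←n3: walk · to n3
  n7←n6: walk n6→n5 to n3
  n8←n5: walk n5 to n3
  n8←n7: walk n7 to n3
  n9←n6: walk n6→n5 to n3
  n9←n7: walk n7 to n3
  n9←n8: walk n8 to n3
  DF(n0)=∅
  DF(n1)={n1}
  DF(n2)=∅
  DF(n3)=∅
  DF(n4)={n1}
  DF(n5)={n7,n8,n9}
  DF(n6)={n7,n9}
  DF(n7)={n8,n9}
  DF(n8)={n9}
  DF(n9)=∅

DF(n8) = ["n9"]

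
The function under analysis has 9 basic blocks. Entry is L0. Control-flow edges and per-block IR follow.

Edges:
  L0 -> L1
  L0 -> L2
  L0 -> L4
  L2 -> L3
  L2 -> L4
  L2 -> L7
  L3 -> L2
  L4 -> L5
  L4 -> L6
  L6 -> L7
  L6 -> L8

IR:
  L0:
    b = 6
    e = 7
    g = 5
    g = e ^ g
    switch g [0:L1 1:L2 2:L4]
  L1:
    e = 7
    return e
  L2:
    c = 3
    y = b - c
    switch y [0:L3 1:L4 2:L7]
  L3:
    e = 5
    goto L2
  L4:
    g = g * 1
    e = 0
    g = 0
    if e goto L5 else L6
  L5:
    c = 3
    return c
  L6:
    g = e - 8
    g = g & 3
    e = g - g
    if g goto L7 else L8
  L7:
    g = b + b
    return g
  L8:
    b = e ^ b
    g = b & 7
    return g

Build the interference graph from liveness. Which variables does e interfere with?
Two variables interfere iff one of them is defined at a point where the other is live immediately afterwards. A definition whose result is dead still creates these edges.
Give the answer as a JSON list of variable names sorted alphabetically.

Answer: ["b", "g"]

Analysis:
Per-block:
  L0: {b,e,g} / ∅
  L1: {e} / ∅
  L2: {c,y} / {b}
  L3: {e} / ∅
  L4: {e,g} / {g}
  L5: {c} / ∅
  L6: {e,g} / {e}
  L7: {g} / {b}
  L8: {b,g} / {b,e}

Liveness:
  L0 li=∅ lo={b,g}
  L1 li=∅ lo=∅
  L2 li={b,g} lo={b,g}
  L3 li={b,g} lo={b,g}
  L4 li={b,g} lo={b,e}
  L5 li=∅ lo=∅
  L6 li={b,e} lo={b,e}
  L7 li={b} lo=∅
  L8 li={b,e} lo=∅

Conflict graph:
  b — {c,e,g,y}
  c — {b,g}
  e — {b,g}
  g — {b,c,e,y}
  y — {b,g}

N(e) = ["b", "g"]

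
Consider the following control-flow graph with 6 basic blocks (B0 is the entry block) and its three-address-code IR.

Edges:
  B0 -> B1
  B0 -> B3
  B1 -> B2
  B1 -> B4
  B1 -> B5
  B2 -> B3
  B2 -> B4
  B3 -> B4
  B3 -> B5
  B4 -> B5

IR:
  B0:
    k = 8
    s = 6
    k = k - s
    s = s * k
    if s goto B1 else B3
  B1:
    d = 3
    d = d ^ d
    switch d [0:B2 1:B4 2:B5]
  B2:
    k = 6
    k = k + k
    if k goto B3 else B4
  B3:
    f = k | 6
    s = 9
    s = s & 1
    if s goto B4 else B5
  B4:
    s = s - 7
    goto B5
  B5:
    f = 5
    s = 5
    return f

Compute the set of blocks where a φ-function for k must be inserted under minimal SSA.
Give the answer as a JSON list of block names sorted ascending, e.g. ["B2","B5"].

idom tree: B1←B0 B2←B1 B3←B0 B4←B0 B5←B0
Dom∩ at merges:
  B3: preds {B0,B2}: {B0} ∩ {B0,B1,B2} = {B0}; idom=B0
  B4: preds {B1,B2,B3}: {B0,B1} ∩ {B0,B1,B2} ∩ {B0,B3} = {B0}; idom=B0
  B5: preds {B1,B3,B4}: {B0,B1} ∩ {B0,B3} ∩ {B0,B4} = {B0}; idom=B0

DF walk-up:
  B3←B0: walk · to B0
  B3←B2: walk B2→B1 to B0
  B4←B1: walk B1 to B0
  B4←B2: walk B2→B1 to B0
  B4←B3: walk B3 to B0
  B5←B1: walk B1 to B0
  B5←B3: walk B3 to B0
  B5←B4: walk B4 to B0
  B0 → ∅
  B1 → {B3,B4,B5}
  B2 → {B3,B4}
  B3 → {B4,B5}
  B4 → {B5}
  B5 → ∅

φ for k: defs {B0,B2}
  DF⁺ = {B3,B4,B5}

Answer: ["B3", "B4", "B5"]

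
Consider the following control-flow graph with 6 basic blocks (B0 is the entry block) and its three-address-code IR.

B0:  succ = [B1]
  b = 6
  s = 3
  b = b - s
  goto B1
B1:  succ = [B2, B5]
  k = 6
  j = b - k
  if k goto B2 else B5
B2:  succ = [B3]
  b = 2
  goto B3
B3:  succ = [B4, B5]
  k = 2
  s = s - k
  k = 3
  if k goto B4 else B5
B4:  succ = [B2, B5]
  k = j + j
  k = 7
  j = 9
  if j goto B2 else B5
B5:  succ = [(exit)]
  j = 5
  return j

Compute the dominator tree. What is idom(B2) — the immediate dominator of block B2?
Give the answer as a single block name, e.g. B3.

idom tree: B1←B0 B2←B1 B3←B2 B4←B3 B5←B1
Dom at joins:
  B2: preds {B1,B4}: {B0,B1} ∩ {B0,B1,B2,B3,B4} = {B0,B1}; idom=B1
  B5: preds {B1,B3,B4}: {B0,B1} ∩ {B0,B1,B2,B3} ∩ {B0,B1,B2,B3,B4} = {B0,B1}; idom=B1

idom(B2) = B1

Answer: B1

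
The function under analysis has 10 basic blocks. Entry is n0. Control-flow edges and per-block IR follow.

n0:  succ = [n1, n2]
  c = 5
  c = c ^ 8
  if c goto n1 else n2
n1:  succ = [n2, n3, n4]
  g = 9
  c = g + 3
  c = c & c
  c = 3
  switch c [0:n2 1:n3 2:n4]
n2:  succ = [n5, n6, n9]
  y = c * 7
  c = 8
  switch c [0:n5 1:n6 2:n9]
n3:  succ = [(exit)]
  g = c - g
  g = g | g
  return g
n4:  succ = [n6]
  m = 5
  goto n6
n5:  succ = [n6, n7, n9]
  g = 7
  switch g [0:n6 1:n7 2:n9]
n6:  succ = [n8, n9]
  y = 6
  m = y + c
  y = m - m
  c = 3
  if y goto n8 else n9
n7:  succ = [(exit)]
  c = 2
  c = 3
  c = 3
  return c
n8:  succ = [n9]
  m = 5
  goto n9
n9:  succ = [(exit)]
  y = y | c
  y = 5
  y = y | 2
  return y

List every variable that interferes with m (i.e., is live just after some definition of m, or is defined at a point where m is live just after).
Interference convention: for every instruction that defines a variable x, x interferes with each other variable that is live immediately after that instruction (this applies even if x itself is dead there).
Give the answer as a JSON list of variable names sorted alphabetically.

def/use:
  n0: {c} / ∅
  n1: {c,g} / ∅
  n2: {c,y} / {c}
  n3: {g} / {c,g}
  n4: {m} / ∅
  n5: {g} / ∅
  n6: {c,m,y} / {c}
  n7: {c} / ∅
  n8: {m} / ∅
  n9: {y} / {c,y}

Liveness:
  live n0: ∅→{c}
  live n1: ∅→{c,g}
  live n2: {c}→{c,y}
  live n3: {c,g}→∅
  live n4: {c}→{c}
  live n5: {c,y}→{c,y}
  live n6: {c}→{c,y}
  live n7: ∅→∅
  live n8: {c,y}→{c,y}
  live n9: {c,y}→∅

Interference:
  c: {g,m,y}
  g: {c,y}
  m: {c,y}
  y: {c,g,m}

N(m) = ["c", "y"]

Answer: ["c", "y"]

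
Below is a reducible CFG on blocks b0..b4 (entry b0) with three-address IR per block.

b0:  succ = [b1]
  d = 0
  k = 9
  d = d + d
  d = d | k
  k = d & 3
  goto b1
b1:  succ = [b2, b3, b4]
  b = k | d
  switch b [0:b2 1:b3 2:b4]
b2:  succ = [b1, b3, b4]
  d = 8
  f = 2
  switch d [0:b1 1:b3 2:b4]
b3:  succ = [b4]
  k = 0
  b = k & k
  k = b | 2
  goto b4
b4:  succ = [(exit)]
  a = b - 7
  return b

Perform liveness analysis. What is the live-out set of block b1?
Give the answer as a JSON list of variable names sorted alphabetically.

Block summaries:
  b0: def={d,k} ue=∅
  b1: def={b} ue={d,k}
  b2: def={d,f} ue=∅
  b3: def={b,k} ue=∅
  b4: def={a} ue={b}

Liveness:
  b0 li=∅ lo={d,k}
  b1 li={d,k} lo={b,k}
  b2 li={b,k} lo={b,d,k}
  b3 li=∅ lo={b}
  b4 li={b} lo=∅

live-out(b1) = ["b", "k"]

Answer: ["b", "k"]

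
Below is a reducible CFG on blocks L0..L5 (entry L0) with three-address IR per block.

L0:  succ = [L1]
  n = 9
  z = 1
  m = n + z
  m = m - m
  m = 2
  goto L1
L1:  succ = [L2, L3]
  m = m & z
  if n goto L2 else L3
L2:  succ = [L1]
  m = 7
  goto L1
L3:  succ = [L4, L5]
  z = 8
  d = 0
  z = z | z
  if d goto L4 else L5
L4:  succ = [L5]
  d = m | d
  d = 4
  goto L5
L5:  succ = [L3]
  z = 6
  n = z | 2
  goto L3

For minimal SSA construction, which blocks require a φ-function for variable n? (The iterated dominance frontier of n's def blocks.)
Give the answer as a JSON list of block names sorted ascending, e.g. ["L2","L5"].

Answer: ["L3"]

Derivation:
idom tree: L1←L0 L2←L1 L3←L1 L4←L3 L5←L3
Dom at joins:
  L1: preds {L0,L2}: {L0} ∩ {L0,L1,L2} = {L0}; idom=L0
  L3: preds {L1,L5}: {L0,L1} ∩ {L0,L1,L3,L5} = {L0,L1}; idom=L1
  L5: preds {L3,L4}: {L0,L1,L3} ∩ {L0,L1,L3,L4} = {L0,L1,L3}; idom=L3

DF walk-up:
  join L1 pred L0: · stop@L0
  join L1 pred L2: L2→L1 stop@L0
  join L3 pred L1: · stop@L1
  join L3 pred L5: L5→L3 stop@L1
  join L5 pred L3: · stop@L3
  join L5 pred L4: L4 stop@L3
  DF(L0)=∅
  DF(L1)={L1}
  DF(L2)={L1}
  DF(L3)={L3}
  DF(L4)={L5}
  DF(L5)={L3}

φ for n: defs {L0,L5}
  DF⁺ = {L3}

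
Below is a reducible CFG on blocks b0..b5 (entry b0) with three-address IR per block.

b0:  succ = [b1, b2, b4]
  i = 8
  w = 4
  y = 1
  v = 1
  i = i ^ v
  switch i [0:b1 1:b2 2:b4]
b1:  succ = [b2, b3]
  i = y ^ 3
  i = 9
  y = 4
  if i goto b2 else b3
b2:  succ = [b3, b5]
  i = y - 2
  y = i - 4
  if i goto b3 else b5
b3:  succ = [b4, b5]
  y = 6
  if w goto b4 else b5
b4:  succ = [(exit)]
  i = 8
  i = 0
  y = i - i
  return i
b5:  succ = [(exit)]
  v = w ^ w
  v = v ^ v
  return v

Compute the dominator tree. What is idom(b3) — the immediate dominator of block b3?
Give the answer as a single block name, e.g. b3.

idom tree: b1←b0 b2←b0 b3←b0 b4←b0 b5←b0
Join-block Dom:
  b2: preds {b0,b1}: {b0} ∩ {b0,b1} = {b0}; idom=b0
  b3: preds {b1,b2}: {b0,b1} ∩ {b0,b2} = {b0}; idom=b0
  b4: preds {b0,b3}: {b0} ∩ {b0,b3} = {b0}; idom=b0
  b5: preds {b2,b3}: {b0,b2} ∩ {b0,b3} = {b0}; idom=b0

idom(b3) = b0

Answer: b0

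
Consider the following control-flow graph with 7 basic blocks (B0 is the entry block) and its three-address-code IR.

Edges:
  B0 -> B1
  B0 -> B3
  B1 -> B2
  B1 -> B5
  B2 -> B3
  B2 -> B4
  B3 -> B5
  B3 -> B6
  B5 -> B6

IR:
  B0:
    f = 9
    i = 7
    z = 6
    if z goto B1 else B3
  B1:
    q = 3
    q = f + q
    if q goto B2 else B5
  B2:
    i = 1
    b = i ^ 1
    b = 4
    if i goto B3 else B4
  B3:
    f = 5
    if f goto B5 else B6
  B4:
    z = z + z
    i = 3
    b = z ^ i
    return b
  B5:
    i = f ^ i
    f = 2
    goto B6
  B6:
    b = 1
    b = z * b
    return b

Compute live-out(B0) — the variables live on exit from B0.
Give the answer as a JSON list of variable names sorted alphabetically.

Answer: ["f", "i", "z"]

Derivation:
def/use:
  B0 def {f,i,z} use ∅
  B1 def {q} use {f}
  B2 def {b,i} use ∅
  B3 def {f} use ∅
  B4 def {b,i,z} use {z}
  B5 def {f,i} use {f,i}
  B6 def {b} use {z}

Backward fixpoint:
  B0: in=∅ out={f,i,z}
  B1: in={f,i,z} out={f,i,z}
  B2: in={z} out={i,z}
  B3: in={i,z} out={f,i,z}
  B4: in={z} out=∅
  B5: in={f,i,z} out={z}
  B6: in={z} out=∅

live-out(B0) = ["f", "i", "z"]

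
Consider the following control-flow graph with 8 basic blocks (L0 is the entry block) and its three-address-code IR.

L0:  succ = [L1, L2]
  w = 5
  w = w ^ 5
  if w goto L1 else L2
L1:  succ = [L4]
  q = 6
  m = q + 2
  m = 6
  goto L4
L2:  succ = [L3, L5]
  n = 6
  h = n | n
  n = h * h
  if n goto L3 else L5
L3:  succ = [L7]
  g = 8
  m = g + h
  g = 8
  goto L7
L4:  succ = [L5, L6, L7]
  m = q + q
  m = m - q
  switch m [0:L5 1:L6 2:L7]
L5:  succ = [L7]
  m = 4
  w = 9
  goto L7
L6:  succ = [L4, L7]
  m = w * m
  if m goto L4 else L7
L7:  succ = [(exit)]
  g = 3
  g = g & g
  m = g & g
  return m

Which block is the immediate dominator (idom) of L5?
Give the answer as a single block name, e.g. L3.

Answer: L0

Analysis:
idom tree: L1←L0 L2←L0 L3←L2 L4←L1 L5←L0 L6←L4 L7←L0
Dom∩ at merges:
  L4: preds {L1,L6}: {L0,L1} ∩ {L0,L1,L4,L6} = {L0,L1}; idom=L1
  L5: preds {L2,L4}: {L0,L2} ∩ {L0,L1,L4} = {L0}; idom=L0
  L7: preds {L3,L4,L5,L6}: {L0,L2,L3} ∩ {L0,L1,L4} ∩ {L0,L5} ∩ {L0,L1,L4,L6} = {L0}; idom=L0

idom(L5) = L0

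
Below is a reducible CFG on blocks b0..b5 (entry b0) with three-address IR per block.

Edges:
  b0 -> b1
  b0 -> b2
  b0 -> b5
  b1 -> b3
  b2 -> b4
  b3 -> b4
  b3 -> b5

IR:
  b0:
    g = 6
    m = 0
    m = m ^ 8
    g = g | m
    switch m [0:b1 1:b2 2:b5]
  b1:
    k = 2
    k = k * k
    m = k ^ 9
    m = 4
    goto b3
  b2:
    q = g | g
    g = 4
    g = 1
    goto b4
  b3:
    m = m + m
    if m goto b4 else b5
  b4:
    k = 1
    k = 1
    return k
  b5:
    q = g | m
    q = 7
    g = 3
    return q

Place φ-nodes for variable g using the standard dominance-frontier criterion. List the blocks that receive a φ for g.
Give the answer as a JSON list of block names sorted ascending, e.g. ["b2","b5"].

idom tree: b1←b0 b2←b0 b3←b1 b4←b0 b5←b0
Join-block Dom:
  b4: preds {b2,b3}: {b0,b2} ∩ {b0,b1,b3} = {b0}; idom=b0
  b5: preds {b0,b3}: {b0} ∩ {b0,b1,b3} = {b0}; idom=b0

DF walk-up:
  join b4 pred b2: b2 stop@b0
  join b4 pred b3: b3→b1 stop@b0
  join b5 pred b0: · stop@b0
  join b5 pred b3: b3→b1 stop@b0
  b0 → ∅
  b1 → {b4,b5}
  b2 → {b4}
  b3 → {b4,b5}
  b4 → ∅
  b5 → ∅

φ for g: defs {b0,b2,b5}
  DF⁺ = {b4}

Answer: ["b4"]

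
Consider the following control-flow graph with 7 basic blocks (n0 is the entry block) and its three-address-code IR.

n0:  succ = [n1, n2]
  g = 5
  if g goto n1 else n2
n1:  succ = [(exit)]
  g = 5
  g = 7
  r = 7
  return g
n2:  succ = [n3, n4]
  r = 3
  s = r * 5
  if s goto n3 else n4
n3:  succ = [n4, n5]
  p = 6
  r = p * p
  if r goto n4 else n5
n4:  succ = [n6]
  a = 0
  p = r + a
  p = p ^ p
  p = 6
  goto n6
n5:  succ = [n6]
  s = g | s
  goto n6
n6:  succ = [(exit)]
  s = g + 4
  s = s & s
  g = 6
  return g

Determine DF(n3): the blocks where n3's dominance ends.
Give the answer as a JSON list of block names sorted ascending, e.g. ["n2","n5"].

Answer: ["n4", "n6"]

Working:
idom tree: n1←n0 n2←n0 n3←n2 n4←n2 n5←n3 n6←n2
Join-block Dom:
  n4: preds {n2,n3}: {n0,n2} ∩ {n0,n2,n3} = {n0,n2}; idom=n2
  n6: preds {n4,n5}: {n0,n2,n4} ∩ {n0,n2,n3,n5} = {n0,n2}; idom=n2

DF derivation:
  n4←n2: walk · to n2
  n4←n3: walk n3 to n2
  n6←n4: walk n4 to n2
  n6←n5: walk n5→n3 to n2
  DF(n0)=∅
  DF(n1)=∅
  DF(n2)=∅
  DF(n3)={n4,n6}
  DF(n4)={n6}
  DF(n5)={n6}
  DF(n6)=∅

DF(n3) = ["n4", "n6"]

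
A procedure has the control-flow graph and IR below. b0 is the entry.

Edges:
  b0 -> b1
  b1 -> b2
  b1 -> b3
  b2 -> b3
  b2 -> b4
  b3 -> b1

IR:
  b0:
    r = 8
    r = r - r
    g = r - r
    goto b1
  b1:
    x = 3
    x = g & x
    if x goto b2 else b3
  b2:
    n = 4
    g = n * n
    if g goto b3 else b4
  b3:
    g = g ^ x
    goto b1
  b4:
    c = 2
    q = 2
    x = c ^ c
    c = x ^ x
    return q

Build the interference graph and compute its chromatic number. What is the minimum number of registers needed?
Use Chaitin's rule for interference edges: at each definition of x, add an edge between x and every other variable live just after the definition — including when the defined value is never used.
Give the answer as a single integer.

Per-block:
  b0 def {g,r} use ∅
  b1 def {x} use {g}
  b2 def {g,n} use ∅
  b3 def {g} use {g,x}
  b4 def {c,q,x} use ∅

Backward fixpoint:
  b0: in=∅ out={g}
  b1: in={g} out={g,x}
  b2: in={x} out={g,x}
  b3: in={g,x} out={g}
  b4: in=∅ out=∅

Interfere edges:
  c — {q}
  g — {x}
  n — {x}
  q — {c,x}
  r — ∅
  x — {g,n,q}

Chromatic number:
  clique {c,q} ⇒ need ≥ 2
  2-colouring: R0={c,r,x}  R1={g,n,q}
  χ = 2

Answer: 2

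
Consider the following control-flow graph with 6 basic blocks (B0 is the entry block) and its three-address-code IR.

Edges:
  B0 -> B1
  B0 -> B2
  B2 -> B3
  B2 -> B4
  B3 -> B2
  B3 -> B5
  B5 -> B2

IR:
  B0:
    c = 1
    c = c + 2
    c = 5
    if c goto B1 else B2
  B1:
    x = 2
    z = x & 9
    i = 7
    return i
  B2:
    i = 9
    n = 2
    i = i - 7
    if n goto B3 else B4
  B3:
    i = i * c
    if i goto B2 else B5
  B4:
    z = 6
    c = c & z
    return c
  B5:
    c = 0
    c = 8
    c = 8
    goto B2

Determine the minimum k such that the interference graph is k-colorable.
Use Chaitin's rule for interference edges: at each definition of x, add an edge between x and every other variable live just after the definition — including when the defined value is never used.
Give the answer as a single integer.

Answer: 3

Analysis:
Block summaries:
  B0: def={c} ue=∅
  B1: def={i,x,z} ue=∅
  B2: def={i,n} ue=∅
  B3: def={i} ue={c,i}
  B4: def={c,z} ue={c}
  B5: def={c} ue=∅

Liveness:
  live B0: ∅→{c}
  live B1: ∅→∅
  live B2: {c}→{c,i}
  live B3: {c,i}→{c}
  live B4: {c}→∅
  live B5: ∅→{c}

Interfere edges:
  c: {i,n,z}
  i: {c,n}
  n: {c,i}
  x: ∅
  z: {c}

Registers:
  clique {c,i,n} ⇒ need ≥ 3
  3-colouring: R0={c,x}  R1={i,z}  R2={n}
  χ = 3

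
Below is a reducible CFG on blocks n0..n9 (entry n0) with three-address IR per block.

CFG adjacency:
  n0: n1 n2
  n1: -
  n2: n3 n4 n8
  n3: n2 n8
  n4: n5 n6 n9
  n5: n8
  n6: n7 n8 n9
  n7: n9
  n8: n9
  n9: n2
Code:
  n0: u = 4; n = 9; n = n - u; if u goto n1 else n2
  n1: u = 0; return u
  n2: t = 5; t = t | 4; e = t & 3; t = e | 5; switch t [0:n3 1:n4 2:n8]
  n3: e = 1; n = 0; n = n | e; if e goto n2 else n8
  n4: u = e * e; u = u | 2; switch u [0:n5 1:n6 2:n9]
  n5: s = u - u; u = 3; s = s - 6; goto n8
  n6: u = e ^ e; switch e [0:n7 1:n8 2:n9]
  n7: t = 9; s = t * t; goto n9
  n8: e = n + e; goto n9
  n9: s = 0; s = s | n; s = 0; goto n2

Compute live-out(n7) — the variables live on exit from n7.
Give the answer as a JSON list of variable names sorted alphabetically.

Answer: ["n"]

Working:
Per-block:
  n0: def={n,u} ue=∅
  n1: def={u} ue=∅
  n2: def={e,t} ue=∅
  n3: def={e,n} ue=∅
  n4: def={u} ue={e}
  n5: def={s,u} ue={u}
  n6: def={u} ue={e}
  n7: def={s,t} ue=∅
  n8: def={e} ue={e,n}
  n9: def={s} ue={n}

Backward fixpoint:
  live n0: ∅→{n}
  live n1: ∅→∅
  live n2: {n}→{e,n}
  live n3: ∅→{e,n}
  live n4: {e,n}→{e,n,u}
  live n5: {e,n,u}→{e,n}
  live n6: {e,n}→{e,n}
  live n7: {n}→{n}
  live n8: {e,n}→{n}
  live n9: {n}→{n}

live-out(n7) = ["n"]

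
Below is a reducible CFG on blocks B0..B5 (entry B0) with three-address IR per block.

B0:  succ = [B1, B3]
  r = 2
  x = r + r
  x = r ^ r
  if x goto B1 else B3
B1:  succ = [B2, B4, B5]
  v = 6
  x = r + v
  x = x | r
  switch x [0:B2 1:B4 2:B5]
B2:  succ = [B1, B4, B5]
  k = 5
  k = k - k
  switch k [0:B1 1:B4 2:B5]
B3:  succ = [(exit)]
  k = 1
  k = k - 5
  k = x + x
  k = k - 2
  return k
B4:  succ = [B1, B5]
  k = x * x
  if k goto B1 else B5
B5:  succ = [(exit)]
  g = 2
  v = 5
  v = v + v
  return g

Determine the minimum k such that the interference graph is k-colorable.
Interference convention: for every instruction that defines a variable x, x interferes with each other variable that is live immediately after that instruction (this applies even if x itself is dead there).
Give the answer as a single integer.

Answer: 3

Working:
Block summaries:
  B0: def={r,x} ue=∅
  B1: def={v,x} ue={r}
  B2: def={k} ue=∅
  B3: def={k} ue={x}
  B4: def={k} ue={x}
  B5: def={g,v} ue=∅

Backward fixpoint:
  B0 li=∅ lo={r,x}
  B1 li={r} lo={r,x}
  B2 li={r,x} lo={r,x}
  B3 li={x} lo=∅
  B4 li={r,x} lo={r}
  B5 li=∅ lo=∅

Conflict graph:
  g — {v}
  k — {r,x}
  r — {k,v,x}
  v — {g,r}
  x — {k,r}

Chromatic number:
  {k,r,x} pairwise interfere (3-clique) ⇒ χ ≥ 3
  assign g→r0 k→r1 r→r0 v→r1 x→r2 — no edge inside a register ⇒ χ ≤ 3
  χ = 3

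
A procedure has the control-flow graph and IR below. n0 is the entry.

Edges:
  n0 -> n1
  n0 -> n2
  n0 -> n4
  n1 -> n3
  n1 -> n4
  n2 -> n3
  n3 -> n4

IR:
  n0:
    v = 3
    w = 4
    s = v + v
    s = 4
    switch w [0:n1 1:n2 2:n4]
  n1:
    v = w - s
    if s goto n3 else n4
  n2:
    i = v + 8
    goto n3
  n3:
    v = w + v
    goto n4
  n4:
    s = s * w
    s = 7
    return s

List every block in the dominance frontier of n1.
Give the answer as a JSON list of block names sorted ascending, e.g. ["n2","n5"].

idom tree: n1←n0 n2←n0 n3←n0 n4←n0
Dom∩ at merges:
  n3: preds {n1,n2}: {n0,n1} ∩ {n0,n2} = {n0}; idom=n0
  n4: preds {n0,n1,n3}: {n0} ∩ {n0,n1} ∩ {n0,n3} = {n0}; idom=n0

Frontier:
  n3←n1: walk n1 to n0
  n3←n2: walk n2 to n0
  n4←n0: walk · to n0
  n4←n1: walk n1 to n0
  n4←n3: walk n3 to n0
  DF(n0)=∅
  DF(n1)={n3,n4}
  DF(n2)={n3}
  DF(n3)={n4}
  DF(n4)=∅

DF(n1) = ["n3", "n4"]

Answer: ["n3", "n4"]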